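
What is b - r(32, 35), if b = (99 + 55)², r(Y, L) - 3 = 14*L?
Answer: 23223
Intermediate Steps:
r(Y, L) = 3 + 14*L
b = 23716 (b = 154² = 23716)
b - r(32, 35) = 23716 - (3 + 14*35) = 23716 - (3 + 490) = 23716 - 1*493 = 23716 - 493 = 23223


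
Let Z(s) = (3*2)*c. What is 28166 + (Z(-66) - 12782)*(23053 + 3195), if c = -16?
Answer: -337993578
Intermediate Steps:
Z(s) = -96 (Z(s) = (3*2)*(-16) = 6*(-16) = -96)
28166 + (Z(-66) - 12782)*(23053 + 3195) = 28166 + (-96 - 12782)*(23053 + 3195) = 28166 - 12878*26248 = 28166 - 338021744 = -337993578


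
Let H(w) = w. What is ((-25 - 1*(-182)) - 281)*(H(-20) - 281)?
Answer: 37324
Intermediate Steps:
((-25 - 1*(-182)) - 281)*(H(-20) - 281) = ((-25 - 1*(-182)) - 281)*(-20 - 281) = ((-25 + 182) - 281)*(-301) = (157 - 281)*(-301) = -124*(-301) = 37324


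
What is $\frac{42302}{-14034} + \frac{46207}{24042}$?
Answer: $- \frac{61425941}{56234238} \approx -1.0923$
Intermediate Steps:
$\frac{42302}{-14034} + \frac{46207}{24042} = 42302 \left(- \frac{1}{14034}\right) + 46207 \cdot \frac{1}{24042} = - \frac{21151}{7017} + \frac{46207}{24042} = - \frac{61425941}{56234238}$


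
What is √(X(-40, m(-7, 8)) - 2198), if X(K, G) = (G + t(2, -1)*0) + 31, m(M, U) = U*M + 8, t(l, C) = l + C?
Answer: I*√2215 ≈ 47.064*I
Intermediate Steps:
t(l, C) = C + l
m(M, U) = 8 + M*U (m(M, U) = M*U + 8 = 8 + M*U)
X(K, G) = 31 + G (X(K, G) = (G + (-1 + 2)*0) + 31 = (G + 1*0) + 31 = (G + 0) + 31 = G + 31 = 31 + G)
√(X(-40, m(-7, 8)) - 2198) = √((31 + (8 - 7*8)) - 2198) = √((31 + (8 - 56)) - 2198) = √((31 - 48) - 2198) = √(-17 - 2198) = √(-2215) = I*√2215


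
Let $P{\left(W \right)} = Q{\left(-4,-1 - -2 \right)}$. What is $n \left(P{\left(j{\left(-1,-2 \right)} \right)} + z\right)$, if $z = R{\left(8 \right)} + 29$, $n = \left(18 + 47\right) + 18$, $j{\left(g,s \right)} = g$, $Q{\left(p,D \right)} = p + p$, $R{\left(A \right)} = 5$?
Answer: $2158$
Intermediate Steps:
$Q{\left(p,D \right)} = 2 p$
$P{\left(W \right)} = -8$ ($P{\left(W \right)} = 2 \left(-4\right) = -8$)
$n = 83$ ($n = 65 + 18 = 83$)
$z = 34$ ($z = 5 + 29 = 34$)
$n \left(P{\left(j{\left(-1,-2 \right)} \right)} + z\right) = 83 \left(-8 + 34\right) = 83 \cdot 26 = 2158$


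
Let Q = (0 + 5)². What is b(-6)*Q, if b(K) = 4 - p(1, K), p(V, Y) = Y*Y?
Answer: -800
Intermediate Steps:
p(V, Y) = Y²
b(K) = 4 - K²
Q = 25 (Q = 5² = 25)
b(-6)*Q = (4 - 1*(-6)²)*25 = (4 - 1*36)*25 = (4 - 36)*25 = -32*25 = -800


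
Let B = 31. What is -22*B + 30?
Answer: -652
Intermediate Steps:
-22*B + 30 = -22*31 + 30 = -682 + 30 = -652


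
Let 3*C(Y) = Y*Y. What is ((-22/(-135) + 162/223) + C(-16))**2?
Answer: 6737845381696/906311025 ≈ 7434.4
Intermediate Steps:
C(Y) = Y**2/3 (C(Y) = (Y*Y)/3 = Y**2/3)
((-22/(-135) + 162/223) + C(-16))**2 = ((-22/(-135) + 162/223) + (1/3)*(-16)**2)**2 = ((-22*(-1/135) + 162*(1/223)) + (1/3)*256)**2 = ((22/135 + 162/223) + 256/3)**2 = (26776/30105 + 256/3)**2 = (2595736/30105)**2 = 6737845381696/906311025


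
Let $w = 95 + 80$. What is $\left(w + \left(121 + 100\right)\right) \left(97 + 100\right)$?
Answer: $78012$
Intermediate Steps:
$w = 175$
$\left(w + \left(121 + 100\right)\right) \left(97 + 100\right) = \left(175 + \left(121 + 100\right)\right) \left(97 + 100\right) = \left(175 + 221\right) 197 = 396 \cdot 197 = 78012$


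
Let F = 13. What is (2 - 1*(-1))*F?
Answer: 39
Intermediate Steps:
(2 - 1*(-1))*F = (2 - 1*(-1))*13 = (2 + 1)*13 = 3*13 = 39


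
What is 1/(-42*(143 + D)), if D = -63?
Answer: -1/3360 ≈ -0.00029762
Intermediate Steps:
1/(-42*(143 + D)) = 1/(-42*(143 - 63)) = 1/(-42*80) = 1/(-3360) = -1/3360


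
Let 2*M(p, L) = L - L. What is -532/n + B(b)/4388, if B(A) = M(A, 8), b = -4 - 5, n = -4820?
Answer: 133/1205 ≈ 0.11037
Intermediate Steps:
b = -9
M(p, L) = 0 (M(p, L) = (L - L)/2 = (½)*0 = 0)
B(A) = 0
-532/n + B(b)/4388 = -532/(-4820) + 0/4388 = -532*(-1/4820) + 0*(1/4388) = 133/1205 + 0 = 133/1205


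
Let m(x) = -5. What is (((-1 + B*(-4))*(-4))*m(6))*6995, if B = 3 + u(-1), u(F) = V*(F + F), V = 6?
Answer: 4896500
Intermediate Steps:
u(F) = 12*F (u(F) = 6*(F + F) = 6*(2*F) = 12*F)
B = -9 (B = 3 + 12*(-1) = 3 - 12 = -9)
(((-1 + B*(-4))*(-4))*m(6))*6995 = (((-1 - 9*(-4))*(-4))*(-5))*6995 = (((-1 + 36)*(-4))*(-5))*6995 = ((35*(-4))*(-5))*6995 = -140*(-5)*6995 = 700*6995 = 4896500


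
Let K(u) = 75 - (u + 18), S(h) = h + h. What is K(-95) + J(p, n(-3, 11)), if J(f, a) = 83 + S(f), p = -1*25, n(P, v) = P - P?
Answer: 185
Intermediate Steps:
n(P, v) = 0
S(h) = 2*h
K(u) = 57 - u (K(u) = 75 - (18 + u) = 75 + (-18 - u) = 57 - u)
p = -25
J(f, a) = 83 + 2*f
K(-95) + J(p, n(-3, 11)) = (57 - 1*(-95)) + (83 + 2*(-25)) = (57 + 95) + (83 - 50) = 152 + 33 = 185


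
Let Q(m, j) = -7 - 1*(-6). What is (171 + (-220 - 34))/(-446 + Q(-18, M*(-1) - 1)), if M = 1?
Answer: 83/447 ≈ 0.18568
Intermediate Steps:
Q(m, j) = -1 (Q(m, j) = -7 + 6 = -1)
(171 + (-220 - 34))/(-446 + Q(-18, M*(-1) - 1)) = (171 + (-220 - 34))/(-446 - 1) = (171 - 254)/(-447) = -83*(-1/447) = 83/447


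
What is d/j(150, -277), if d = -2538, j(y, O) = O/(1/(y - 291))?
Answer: -18/277 ≈ -0.064982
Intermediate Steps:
j(y, O) = O*(-291 + y) (j(y, O) = O/(1/(-291 + y)) = O*(-291 + y))
d/j(150, -277) = -2538*(-1/(277*(-291 + 150))) = -2538/((-277*(-141))) = -2538/39057 = -2538*1/39057 = -18/277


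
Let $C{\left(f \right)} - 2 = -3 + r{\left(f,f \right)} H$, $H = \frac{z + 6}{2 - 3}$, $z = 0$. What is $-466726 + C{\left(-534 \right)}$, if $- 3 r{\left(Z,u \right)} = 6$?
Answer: $-466715$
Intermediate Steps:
$r{\left(Z,u \right)} = -2$ ($r{\left(Z,u \right)} = \left(- \frac{1}{3}\right) 6 = -2$)
$H = -6$ ($H = \frac{0 + 6}{2 - 3} = \frac{6}{-1} = 6 \left(-1\right) = -6$)
$C{\left(f \right)} = 11$ ($C{\left(f \right)} = 2 - -9 = 2 + \left(-3 + 12\right) = 2 + 9 = 11$)
$-466726 + C{\left(-534 \right)} = -466726 + 11 = -466715$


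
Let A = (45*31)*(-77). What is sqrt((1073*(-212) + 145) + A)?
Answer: 3*I*sqrt(37194) ≈ 578.57*I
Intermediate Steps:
A = -107415 (A = 1395*(-77) = -107415)
sqrt((1073*(-212) + 145) + A) = sqrt((1073*(-212) + 145) - 107415) = sqrt((-227476 + 145) - 107415) = sqrt(-227331 - 107415) = sqrt(-334746) = 3*I*sqrt(37194)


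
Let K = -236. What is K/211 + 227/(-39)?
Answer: -57101/8229 ≈ -6.9390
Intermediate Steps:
K/211 + 227/(-39) = -236/211 + 227/(-39) = -236*1/211 + 227*(-1/39) = -236/211 - 227/39 = -57101/8229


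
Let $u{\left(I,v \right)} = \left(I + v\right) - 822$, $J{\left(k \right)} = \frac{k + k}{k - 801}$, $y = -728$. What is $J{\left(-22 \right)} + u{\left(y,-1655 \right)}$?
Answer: $- \frac{2637671}{823} \approx -3204.9$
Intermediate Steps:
$J{\left(k \right)} = \frac{2 k}{-801 + k}$
$u{\left(I,v \right)} = -822 + I + v$
$J{\left(-22 \right)} + u{\left(y,-1655 \right)} = 2 \left(-22\right) \frac{1}{-801 - 22} - 3205 = 2 \left(-22\right) \frac{1}{-823} - 3205 = 2 \left(-22\right) \left(- \frac{1}{823}\right) - 3205 = \frac{44}{823} - 3205 = - \frac{2637671}{823}$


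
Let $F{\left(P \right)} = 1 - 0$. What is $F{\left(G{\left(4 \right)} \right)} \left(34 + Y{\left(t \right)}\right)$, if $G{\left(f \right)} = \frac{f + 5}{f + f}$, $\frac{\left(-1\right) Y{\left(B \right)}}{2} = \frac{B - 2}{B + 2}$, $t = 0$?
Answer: $36$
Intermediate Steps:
$Y{\left(B \right)} = - \frac{2 \left(-2 + B\right)}{2 + B}$ ($Y{\left(B \right)} = - 2 \frac{B - 2}{B + 2} = - 2 \frac{-2 + B}{2 + B} = - \frac{2 \left(-2 + B\right)}{2 + B}$)
$G{\left(f \right)} = \frac{5 + f}{2 f}$
$F{\left(P \right)} = 1$ ($F{\left(P \right)} = 1 + 0 = 1$)
$F{\left(G{\left(4 \right)} \right)} \left(34 + Y{\left(t \right)}\right) = 1 \left(34 + \frac{2 \left(2 - 0\right)}{2 + 0}\right) = 1 \left(34 + \frac{2 \left(2 + 0\right)}{2}\right) = 1 \left(34 + 2 \cdot \frac{1}{2} \cdot 2\right) = 1 \left(34 + 2\right) = 1 \cdot 36 = 36$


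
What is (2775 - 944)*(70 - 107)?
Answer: -67747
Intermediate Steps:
(2775 - 944)*(70 - 107) = 1831*(-37) = -67747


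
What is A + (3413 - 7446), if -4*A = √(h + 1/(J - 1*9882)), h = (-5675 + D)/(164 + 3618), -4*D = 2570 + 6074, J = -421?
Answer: -4033 - I*√786509013770785/77931892 ≈ -4033.0 - 0.35986*I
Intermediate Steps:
D = -2161 (D = -(2570 + 6074)/4 = -¼*8644 = -2161)
h = -3918/1891 (h = (-5675 - 2161)/(164 + 3618) = -7836/3782 = -7836*1/3782 = -3918/1891 ≈ -2.0719)
A = -I*√786509013770785/77931892 (A = -√(-3918/1891 + 1/(-421 - 1*9882))/4 = -√(-3918/1891 + 1/(-421 - 9882))/4 = -√(-3918/1891 + 1/(-10303))/4 = -√(-3918/1891 - 1/10303)/4 = -I*√786509013770785/77931892 ≈ -0.35986*I)
A + (3413 - 7446) = -I*√786509013770785/77931892 + (3413 - 7446) = -I*√786509013770785/77931892 - 4033 = -4033 - I*√786509013770785/77931892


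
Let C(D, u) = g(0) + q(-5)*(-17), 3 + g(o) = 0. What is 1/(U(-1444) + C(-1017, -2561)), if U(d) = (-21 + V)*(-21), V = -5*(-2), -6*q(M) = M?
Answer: 6/1283 ≈ 0.0046765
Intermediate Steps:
q(M) = -M/6
g(o) = -3 (g(o) = -3 + 0 = -3)
V = 10
C(D, u) = -103/6 (C(D, u) = -3 - 1/6*(-5)*(-17) = -3 + (5/6)*(-17) = -3 - 85/6 = -103/6)
U(d) = 231 (U(d) = (-21 + 10)*(-21) = -11*(-21) = 231)
1/(U(-1444) + C(-1017, -2561)) = 1/(231 - 103/6) = 1/(1283/6) = 6/1283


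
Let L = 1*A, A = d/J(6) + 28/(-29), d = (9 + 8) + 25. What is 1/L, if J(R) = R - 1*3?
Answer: 29/378 ≈ 0.076720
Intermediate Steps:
J(R) = -3 + R (J(R) = R - 3 = -3 + R)
d = 42 (d = 17 + 25 = 42)
A = 378/29 (A = 42/(-3 + 6) + 28/(-29) = 42/3 + 28*(-1/29) = 42*(⅓) - 28/29 = 14 - 28/29 = 378/29 ≈ 13.034)
L = 378/29 (L = 1*(378/29) = 378/29 ≈ 13.034)
1/L = 1/(378/29) = 29/378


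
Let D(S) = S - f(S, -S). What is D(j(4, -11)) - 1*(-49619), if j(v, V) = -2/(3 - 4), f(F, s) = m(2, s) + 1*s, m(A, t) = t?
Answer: 49625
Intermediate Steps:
f(F, s) = 2*s (f(F, s) = s + 1*s = s + s = 2*s)
j(v, V) = 2 (j(v, V) = -2/(-1) = -1*(-2) = 2)
D(S) = 3*S (D(S) = S - 2*(-S) = S - (-2)*S = S + 2*S = 3*S)
D(j(4, -11)) - 1*(-49619) = 3*2 - 1*(-49619) = 6 + 49619 = 49625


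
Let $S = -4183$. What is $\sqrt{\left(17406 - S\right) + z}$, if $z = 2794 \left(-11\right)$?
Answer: $i \sqrt{9145} \approx 95.63 i$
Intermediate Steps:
$z = -30734$
$\sqrt{\left(17406 - S\right) + z} = \sqrt{\left(17406 - -4183\right) - 30734} = \sqrt{\left(17406 + 4183\right) - 30734} = \sqrt{21589 - 30734} = \sqrt{-9145} = i \sqrt{9145}$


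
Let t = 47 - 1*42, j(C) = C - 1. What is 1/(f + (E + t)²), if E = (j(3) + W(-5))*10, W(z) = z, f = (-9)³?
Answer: -1/104 ≈ -0.0096154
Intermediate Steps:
f = -729
j(C) = -1 + C
t = 5 (t = 47 - 42 = 5)
E = -30 (E = ((-1 + 3) - 5)*10 = (2 - 5)*10 = -3*10 = -30)
1/(f + (E + t)²) = 1/(-729 + (-30 + 5)²) = 1/(-729 + (-25)²) = 1/(-729 + 625) = 1/(-104) = -1/104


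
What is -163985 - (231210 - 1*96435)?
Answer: -298760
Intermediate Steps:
-163985 - (231210 - 1*96435) = -163985 - (231210 - 96435) = -163985 - 1*134775 = -163985 - 134775 = -298760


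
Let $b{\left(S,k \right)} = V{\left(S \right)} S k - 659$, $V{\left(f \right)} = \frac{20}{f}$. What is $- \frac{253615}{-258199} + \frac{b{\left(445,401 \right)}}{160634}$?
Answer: $\frac{42639794749}{41475538166} \approx 1.0281$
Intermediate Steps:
$b{\left(S,k \right)} = -659 + 20 k$ ($b{\left(S,k \right)} = \frac{20}{S} S k - 659 = 20 k - 659 = -659 + 20 k$)
$- \frac{253615}{-258199} + \frac{b{\left(445,401 \right)}}{160634} = - \frac{253615}{-258199} + \frac{-659 + 20 \cdot 401}{160634} = \left(-253615\right) \left(- \frac{1}{258199}\right) + \left(-659 + 8020\right) \frac{1}{160634} = \frac{253615}{258199} + 7361 \cdot \frac{1}{160634} = \frac{253615}{258199} + \frac{7361}{160634} = \frac{42639794749}{41475538166}$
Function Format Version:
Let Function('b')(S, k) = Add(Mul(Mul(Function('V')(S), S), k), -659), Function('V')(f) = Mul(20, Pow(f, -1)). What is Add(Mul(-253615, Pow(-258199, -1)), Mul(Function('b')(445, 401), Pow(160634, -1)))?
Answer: Rational(42639794749, 41475538166) ≈ 1.0281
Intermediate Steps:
Function('b')(S, k) = Add(-659, Mul(20, k)) (Function('b')(S, k) = Add(Mul(Mul(Mul(20, Pow(S, -1)), S), k), -659) = Add(Mul(20, k), -659) = Add(-659, Mul(20, k)))
Add(Mul(-253615, Pow(-258199, -1)), Mul(Function('b')(445, 401), Pow(160634, -1))) = Add(Mul(-253615, Pow(-258199, -1)), Mul(Add(-659, Mul(20, 401)), Pow(160634, -1))) = Add(Mul(-253615, Rational(-1, 258199)), Mul(Add(-659, 8020), Rational(1, 160634))) = Add(Rational(253615, 258199), Mul(7361, Rational(1, 160634))) = Add(Rational(253615, 258199), Rational(7361, 160634)) = Rational(42639794749, 41475538166)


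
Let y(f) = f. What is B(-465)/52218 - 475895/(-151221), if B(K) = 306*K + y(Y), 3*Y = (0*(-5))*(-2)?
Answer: 8817590/20890101 ≈ 0.42209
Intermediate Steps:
Y = 0 (Y = ((0*(-5))*(-2))/3 = (0*(-2))/3 = (⅓)*0 = 0)
B(K) = 306*K (B(K) = 306*K + 0 = 306*K)
B(-465)/52218 - 475895/(-151221) = (306*(-465))/52218 - 475895/(-151221) = -142290*1/52218 - 475895*(-1/151221) = -2635/967 + 67985/21603 = 8817590/20890101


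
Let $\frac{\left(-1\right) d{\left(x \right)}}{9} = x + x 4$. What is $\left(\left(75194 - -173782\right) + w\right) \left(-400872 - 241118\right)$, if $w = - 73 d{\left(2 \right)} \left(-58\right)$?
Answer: $84796607160$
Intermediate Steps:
$d{\left(x \right)} = - 45 x$ ($d{\left(x \right)} = - 9 \left(x + x 4\right) = - 9 \left(x + 4 x\right) = - 9 \cdot 5 x = - 45 x$)
$w = -381060$ ($w = - 73 \left(\left(-45\right) 2\right) \left(-58\right) = \left(-73\right) \left(-90\right) \left(-58\right) = 6570 \left(-58\right) = -381060$)
$\left(\left(75194 - -173782\right) + w\right) \left(-400872 - 241118\right) = \left(\left(75194 - -173782\right) - 381060\right) \left(-400872 - 241118\right) = \left(\left(75194 + 173782\right) - 381060\right) \left(-641990\right) = \left(248976 - 381060\right) \left(-641990\right) = \left(-132084\right) \left(-641990\right) = 84796607160$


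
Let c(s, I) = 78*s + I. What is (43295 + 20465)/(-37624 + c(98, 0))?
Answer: -3188/1499 ≈ -2.1268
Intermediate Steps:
c(s, I) = I + 78*s
(43295 + 20465)/(-37624 + c(98, 0)) = (43295 + 20465)/(-37624 + (0 + 78*98)) = 63760/(-37624 + (0 + 7644)) = 63760/(-37624 + 7644) = 63760/(-29980) = 63760*(-1/29980) = -3188/1499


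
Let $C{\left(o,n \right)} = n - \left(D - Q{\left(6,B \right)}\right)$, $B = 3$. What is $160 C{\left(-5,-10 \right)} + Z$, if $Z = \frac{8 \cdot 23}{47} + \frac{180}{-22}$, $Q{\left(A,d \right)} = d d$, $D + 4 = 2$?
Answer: $\frac{80514}{517} \approx 155.73$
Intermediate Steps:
$D = -2$ ($D = -4 + 2 = -2$)
$Q{\left(A,d \right)} = d^{2}$
$Z = - \frac{2206}{517}$ ($Z = 184 \cdot \frac{1}{47} + 180 \left(- \frac{1}{22}\right) = \frac{184}{47} - \frac{90}{11} = - \frac{2206}{517} \approx -4.2669$)
$C{\left(o,n \right)} = 11 + n$ ($C{\left(o,n \right)} = n - \left(-2 - 3^{2}\right) = n + \left(9 + 2\right) = n + 11 = 11 + n$)
$160 C{\left(-5,-10 \right)} + Z = 160 \left(11 - 10\right) - \frac{2206}{517} = 160 \cdot 1 - \frac{2206}{517} = 160 - \frac{2206}{517} = \frac{80514}{517}$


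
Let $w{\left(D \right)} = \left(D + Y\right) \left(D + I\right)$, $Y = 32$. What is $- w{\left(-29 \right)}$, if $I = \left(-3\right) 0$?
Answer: $87$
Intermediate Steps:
$I = 0$
$w{\left(D \right)} = D \left(32 + D\right)$ ($w{\left(D \right)} = \left(D + 32\right) \left(D + 0\right) = \left(32 + D\right) D = D \left(32 + D\right)$)
$- w{\left(-29 \right)} = - \left(-29\right) \left(32 - 29\right) = - \left(-29\right) 3 = \left(-1\right) \left(-87\right) = 87$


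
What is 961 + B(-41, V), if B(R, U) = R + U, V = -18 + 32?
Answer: 934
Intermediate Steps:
V = 14
961 + B(-41, V) = 961 + (-41 + 14) = 961 - 27 = 934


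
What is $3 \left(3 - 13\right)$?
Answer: $-30$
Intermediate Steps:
$3 \left(3 - 13\right) = 3 \left(-10\right) = -30$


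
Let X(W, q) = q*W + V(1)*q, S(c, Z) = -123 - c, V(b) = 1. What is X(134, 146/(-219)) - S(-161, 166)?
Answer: -128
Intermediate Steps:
X(W, q) = q + W*q (X(W, q) = q*W + 1*q = W*q + q = q + W*q)
X(134, 146/(-219)) - S(-161, 166) = (146/(-219))*(1 + 134) - (-123 - 1*(-161)) = (146*(-1/219))*135 - (-123 + 161) = -⅔*135 - 1*38 = -90 - 38 = -128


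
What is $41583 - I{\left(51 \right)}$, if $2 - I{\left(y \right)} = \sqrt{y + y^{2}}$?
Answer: $41581 + 2 \sqrt{663} \approx 41633.0$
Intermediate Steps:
$I{\left(y \right)} = 2 - \sqrt{y + y^{2}}$
$41583 - I{\left(51 \right)} = 41583 - \left(2 - \sqrt{51 \left(1 + 51\right)}\right) = 41583 - \left(2 - \sqrt{51 \cdot 52}\right) = 41583 - \left(2 - \sqrt{2652}\right) = 41583 - \left(2 - 2 \sqrt{663}\right) = 41581 + 2 \sqrt{663}$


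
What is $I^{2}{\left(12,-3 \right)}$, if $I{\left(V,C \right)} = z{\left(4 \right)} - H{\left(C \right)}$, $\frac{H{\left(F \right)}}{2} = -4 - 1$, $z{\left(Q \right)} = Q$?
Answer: $196$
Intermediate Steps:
$H{\left(F \right)} = -10$ ($H{\left(F \right)} = 2 \left(-4 - 1\right) = 2 \left(-5\right) = -10$)
$I{\left(V,C \right)} = 14$ ($I{\left(V,C \right)} = 4 - -10 = 4 + 10 = 14$)
$I^{2}{\left(12,-3 \right)} = 14^{2} = 196$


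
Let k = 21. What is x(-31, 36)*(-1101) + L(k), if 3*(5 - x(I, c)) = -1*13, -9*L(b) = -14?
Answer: -92470/9 ≈ -10274.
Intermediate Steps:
L(b) = 14/9 (L(b) = -1/9*(-14) = 14/9)
x(I, c) = 28/3 (x(I, c) = 5 - (-1)*13/3 = 5 - 1/3*(-13) = 5 + 13/3 = 28/3)
x(-31, 36)*(-1101) + L(k) = (28/3)*(-1101) + 14/9 = -10276 + 14/9 = -92470/9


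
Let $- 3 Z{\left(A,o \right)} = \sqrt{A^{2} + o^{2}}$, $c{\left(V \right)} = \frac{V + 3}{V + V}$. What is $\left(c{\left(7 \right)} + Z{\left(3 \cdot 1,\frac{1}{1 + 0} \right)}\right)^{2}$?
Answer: $\frac{715}{441} - \frac{10 \sqrt{10}}{21} \approx 0.11547$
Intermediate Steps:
$c{\left(V \right)} = \frac{3 + V}{2 V}$
$Z{\left(A,o \right)} = - \frac{\sqrt{A^{2} + o^{2}}}{3}$
$\left(c{\left(7 \right)} + Z{\left(3 \cdot 1,\frac{1}{1 + 0} \right)}\right)^{2} = \left(\frac{3 + 7}{2 \cdot 7} - \frac{\sqrt{\left(3 \cdot 1\right)^{2} + \left(\frac{1}{1 + 0}\right)^{2}}}{3}\right)^{2} = \left(\frac{1}{2} \cdot \frac{1}{7} \cdot 10 - \frac{\sqrt{3^{2} + \left(1^{-1}\right)^{2}}}{3}\right)^{2} = \left(\frac{5}{7} - \frac{\sqrt{9 + 1^{2}}}{3}\right)^{2} = \left(\frac{5}{7} - \frac{\sqrt{9 + 1}}{3}\right)^{2} = \left(\frac{5}{7} - \frac{\sqrt{10}}{3}\right)^{2}$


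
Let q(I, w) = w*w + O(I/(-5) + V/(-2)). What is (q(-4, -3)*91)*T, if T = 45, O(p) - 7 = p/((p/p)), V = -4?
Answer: 76986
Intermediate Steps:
O(p) = 7 + p (O(p) = 7 + p/((p/p)) = 7 + p/1 = 7 + p*1 = 7 + p)
q(I, w) = 9 + w² - I/5 (q(I, w) = w*w + (7 + (I/(-5) - 4/(-2))) = w² + (7 + (I*(-⅕) - 4*(-½))) = w² + (7 + (-I/5 + 2)) = w² + (7 + (2 - I/5)) = w² + (9 - I/5) = 9 + w² - I/5)
(q(-4, -3)*91)*T = ((9 + (-3)² - ⅕*(-4))*91)*45 = ((9 + 9 + ⅘)*91)*45 = ((94/5)*91)*45 = (8554/5)*45 = 76986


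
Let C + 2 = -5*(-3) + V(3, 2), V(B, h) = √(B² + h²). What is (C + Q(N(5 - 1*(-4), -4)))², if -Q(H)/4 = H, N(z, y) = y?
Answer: (29 + √13)² ≈ 1063.1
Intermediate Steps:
Q(H) = -4*H
C = 13 + √13 (C = -2 + (-5*(-3) + √(3² + 2²)) = -2 + (15 + √(9 + 4)) = -2 + (15 + √13) = 13 + √13 ≈ 16.606)
(C + Q(N(5 - 1*(-4), -4)))² = ((13 + √13) - 4*(-4))² = ((13 + √13) + 16)² = (29 + √13)²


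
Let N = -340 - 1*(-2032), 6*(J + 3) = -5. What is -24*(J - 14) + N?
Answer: 2120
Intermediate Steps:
J = -23/6 (J = -3 + (⅙)*(-5) = -3 - ⅚ = -23/6 ≈ -3.8333)
N = 1692 (N = -340 + 2032 = 1692)
-24*(J - 14) + N = -24*(-23/6 - 14) + 1692 = -24*(-107/6) + 1692 = 428 + 1692 = 2120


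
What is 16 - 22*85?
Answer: -1854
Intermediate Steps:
16 - 22*85 = 16 - 1870 = -1854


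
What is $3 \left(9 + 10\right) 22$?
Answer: $1254$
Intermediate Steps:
$3 \left(9 + 10\right) 22 = 3 \cdot 19 \cdot 22 = 57 \cdot 22 = 1254$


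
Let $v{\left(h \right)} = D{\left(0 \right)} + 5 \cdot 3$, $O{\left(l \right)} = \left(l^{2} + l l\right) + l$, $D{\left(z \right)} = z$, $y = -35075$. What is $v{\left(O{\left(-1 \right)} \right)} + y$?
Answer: $-35060$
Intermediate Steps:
$O{\left(l \right)} = l + 2 l^{2}$ ($O{\left(l \right)} = \left(l^{2} + l^{2}\right) + l = 2 l^{2} + l = l + 2 l^{2}$)
$v{\left(h \right)} = 15$ ($v{\left(h \right)} = 0 + 5 \cdot 3 = 0 + 15 = 15$)
$v{\left(O{\left(-1 \right)} \right)} + y = 15 - 35075 = -35060$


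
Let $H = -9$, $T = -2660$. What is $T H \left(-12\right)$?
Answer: $-287280$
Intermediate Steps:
$T H \left(-12\right) = - 2660 \left(\left(-9\right) \left(-12\right)\right) = \left(-2660\right) 108 = -287280$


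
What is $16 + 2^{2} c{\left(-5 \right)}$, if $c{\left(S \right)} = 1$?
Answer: $20$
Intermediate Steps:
$16 + 2^{2} c{\left(-5 \right)} = 16 + 2^{2} \cdot 1 = 16 + 4 \cdot 1 = 16 + 4 = 20$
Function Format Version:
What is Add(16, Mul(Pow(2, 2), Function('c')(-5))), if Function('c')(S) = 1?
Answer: 20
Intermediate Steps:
Add(16, Mul(Pow(2, 2), Function('c')(-5))) = Add(16, Mul(Pow(2, 2), 1)) = Add(16, Mul(4, 1)) = Add(16, 4) = 20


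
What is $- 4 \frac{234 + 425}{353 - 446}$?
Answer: $\frac{2636}{93} \approx 28.344$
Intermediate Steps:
$- 4 \frac{234 + 425}{353 - 446} = - 4 \frac{659}{-93} = - 4 \cdot 659 \left(- \frac{1}{93}\right) = \left(-4\right) \left(- \frac{659}{93}\right) = \frac{2636}{93}$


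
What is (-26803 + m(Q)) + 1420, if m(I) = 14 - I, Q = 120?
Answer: -25489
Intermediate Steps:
(-26803 + m(Q)) + 1420 = (-26803 + (14 - 1*120)) + 1420 = (-26803 + (14 - 120)) + 1420 = (-26803 - 106) + 1420 = -26909 + 1420 = -25489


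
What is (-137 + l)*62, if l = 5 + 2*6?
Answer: -7440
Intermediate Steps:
l = 17 (l = 5 + 12 = 17)
(-137 + l)*62 = (-137 + 17)*62 = -120*62 = -7440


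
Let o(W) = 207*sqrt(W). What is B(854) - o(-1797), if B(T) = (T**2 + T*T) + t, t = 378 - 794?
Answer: 1458216 - 207*I*sqrt(1797) ≈ 1.4582e+6 - 8774.9*I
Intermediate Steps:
t = -416
B(T) = -416 + 2*T**2 (B(T) = (T**2 + T*T) - 416 = (T**2 + T**2) - 416 = 2*T**2 - 416 = -416 + 2*T**2)
B(854) - o(-1797) = (-416 + 2*854**2) - 207*sqrt(-1797) = (-416 + 2*729316) - 207*I*sqrt(1797) = (-416 + 1458632) - 207*I*sqrt(1797) = 1458216 - 207*I*sqrt(1797)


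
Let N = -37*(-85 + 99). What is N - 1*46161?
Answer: -46679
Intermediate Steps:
N = -518 (N = -37*14 = -518)
N - 1*46161 = -518 - 1*46161 = -518 - 46161 = -46679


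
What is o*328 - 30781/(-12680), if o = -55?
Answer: -228716419/12680 ≈ -18038.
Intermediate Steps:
o*328 - 30781/(-12680) = -55*328 - 30781/(-12680) = -18040 - 30781*(-1/12680) = -18040 + 30781/12680 = -228716419/12680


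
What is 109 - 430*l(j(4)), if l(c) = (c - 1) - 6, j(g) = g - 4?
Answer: 3119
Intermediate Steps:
j(g) = -4 + g
l(c) = -7 + c (l(c) = (-1 + c) - 6 = -7 + c)
109 - 430*l(j(4)) = 109 - 430*(-7 + (-4 + 4)) = 109 - 430*(-7 + 0) = 109 - 430*(-7) = 109 + 3010 = 3119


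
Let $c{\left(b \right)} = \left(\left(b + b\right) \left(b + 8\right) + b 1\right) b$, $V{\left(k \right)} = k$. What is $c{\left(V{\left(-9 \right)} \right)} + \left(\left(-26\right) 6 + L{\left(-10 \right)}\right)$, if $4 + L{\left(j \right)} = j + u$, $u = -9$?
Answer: $-260$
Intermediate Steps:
$L{\left(j \right)} = -13 + j$ ($L{\left(j \right)} = -4 + \left(j - 9\right) = -4 + \left(-9 + j\right) = -13 + j$)
$c{\left(b \right)} = b \left(b + 2 b \left(8 + b\right)\right)$ ($c{\left(b \right)} = \left(2 b \left(8 + b\right) + b\right) b = \left(b + 2 b \left(8 + b\right)\right) b = b \left(b + 2 b \left(8 + b\right)\right)$)
$c{\left(V{\left(-9 \right)} \right)} + \left(\left(-26\right) 6 + L{\left(-10 \right)}\right) = \left(-9\right)^{2} \left(17 + 2 \left(-9\right)\right) - 179 = 81 \left(17 - 18\right) - 179 = 81 \left(-1\right) - 179 = -81 - 179 = -260$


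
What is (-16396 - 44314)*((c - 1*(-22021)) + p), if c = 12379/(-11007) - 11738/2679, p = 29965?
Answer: -31018519097155070/9829251 ≈ -3.1557e+9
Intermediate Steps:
c = -54121169/9829251 (c = 12379*(-1/11007) - 11738*1/2679 = -12379/11007 - 11738/2679 = -54121169/9829251 ≈ -5.5061)
(-16396 - 44314)*((c - 1*(-22021)) + p) = (-16396 - 44314)*((-54121169/9829251 - 1*(-22021)) + 29965) = -60710*((-54121169/9829251 + 22021) + 29965) = -60710*(216395815102/9829251 + 29965) = -60710*510929321317/9829251 = -31018519097155070/9829251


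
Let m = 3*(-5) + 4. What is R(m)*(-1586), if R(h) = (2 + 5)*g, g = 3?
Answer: -33306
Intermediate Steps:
m = -11 (m = -15 + 4 = -11)
R(h) = 21 (R(h) = (2 + 5)*3 = 7*3 = 21)
R(m)*(-1586) = 21*(-1586) = -33306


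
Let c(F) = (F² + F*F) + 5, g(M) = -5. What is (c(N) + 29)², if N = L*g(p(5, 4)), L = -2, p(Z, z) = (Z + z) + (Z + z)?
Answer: 54756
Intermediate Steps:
p(Z, z) = 2*Z + 2*z
N = 10 (N = -2*(-5) = 10)
c(F) = 5 + 2*F² (c(F) = (F² + F²) + 5 = 2*F² + 5 = 5 + 2*F²)
(c(N) + 29)² = ((5 + 2*10²) + 29)² = ((5 + 2*100) + 29)² = ((5 + 200) + 29)² = (205 + 29)² = 234² = 54756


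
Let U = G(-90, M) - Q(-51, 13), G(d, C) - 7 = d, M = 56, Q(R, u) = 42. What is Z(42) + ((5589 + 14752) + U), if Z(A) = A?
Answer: 20258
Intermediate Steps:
G(d, C) = 7 + d
U = -125 (U = (7 - 90) - 1*42 = -83 - 42 = -125)
Z(42) + ((5589 + 14752) + U) = 42 + ((5589 + 14752) - 125) = 42 + (20341 - 125) = 42 + 20216 = 20258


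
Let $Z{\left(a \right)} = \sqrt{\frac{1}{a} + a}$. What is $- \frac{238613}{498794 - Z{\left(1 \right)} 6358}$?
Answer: $- \frac{59509366361}{124357303054} - \frac{758550727 \sqrt{2}}{124357303054} \approx -0.48716$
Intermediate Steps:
$Z{\left(a \right)} = \sqrt{a + \frac{1}{a}}$
$- \frac{238613}{498794 - Z{\left(1 \right)} 6358} = - \frac{238613}{498794 - \sqrt{1 + 1^{-1}} \cdot 6358} = - \frac{238613}{498794 - \sqrt{1 + 1} \cdot 6358} = - \frac{238613}{498794 - \sqrt{2} \cdot 6358} = - \frac{238613}{498794 - 6358 \sqrt{2}}$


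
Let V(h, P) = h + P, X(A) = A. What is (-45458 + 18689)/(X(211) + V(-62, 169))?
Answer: -8923/106 ≈ -84.179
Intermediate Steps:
V(h, P) = P + h
(-45458 + 18689)/(X(211) + V(-62, 169)) = (-45458 + 18689)/(211 + (169 - 62)) = -26769/(211 + 107) = -26769/318 = -26769*1/318 = -8923/106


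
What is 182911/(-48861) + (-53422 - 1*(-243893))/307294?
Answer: -46900849303/15014692134 ≈ -3.1237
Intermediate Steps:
182911/(-48861) + (-53422 - 1*(-243893))/307294 = 182911*(-1/48861) + (-53422 + 243893)*(1/307294) = -182911/48861 + 190471*(1/307294) = -182911/48861 + 190471/307294 = -46900849303/15014692134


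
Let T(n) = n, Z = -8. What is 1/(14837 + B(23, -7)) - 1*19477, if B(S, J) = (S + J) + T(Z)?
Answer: -289136064/14845 ≈ -19477.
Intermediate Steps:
B(S, J) = -8 + J + S (B(S, J) = (S + J) - 8 = (J + S) - 8 = -8 + J + S)
1/(14837 + B(23, -7)) - 1*19477 = 1/(14837 + (-8 - 7 + 23)) - 1*19477 = 1/(14837 + 8) - 19477 = 1/14845 - 19477 = -289136064/14845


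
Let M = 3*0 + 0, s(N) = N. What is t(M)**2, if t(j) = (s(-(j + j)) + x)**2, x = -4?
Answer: 256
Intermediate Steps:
M = 0 (M = 0 + 0 = 0)
t(j) = (-4 - 2*j)**2 (t(j) = (-(j + j) - 4)**2 = (-2*j - 4)**2 = (-4 - 2*j)**2)
t(M)**2 = (4*(2 + 0)**2)**2 = (4*2**2)**2 = (4*4)**2 = 16**2 = 256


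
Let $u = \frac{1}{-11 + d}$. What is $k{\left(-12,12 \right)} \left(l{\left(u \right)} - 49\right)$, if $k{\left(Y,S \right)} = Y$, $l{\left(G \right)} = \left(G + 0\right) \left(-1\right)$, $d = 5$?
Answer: $586$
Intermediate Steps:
$u = - \frac{1}{6}$ ($u = \frac{1}{-11 + 5} = \frac{1}{-6} = - \frac{1}{6} \approx -0.16667$)
$l{\left(G \right)} = - G$ ($l{\left(G \right)} = G \left(-1\right) = - G$)
$k{\left(-12,12 \right)} \left(l{\left(u \right)} - 49\right) = - 12 \left(\left(-1\right) \left(- \frac{1}{6}\right) - 49\right) = - 12 \left(\frac{1}{6} - 49\right) = \left(-12\right) \left(- \frac{293}{6}\right) = 586$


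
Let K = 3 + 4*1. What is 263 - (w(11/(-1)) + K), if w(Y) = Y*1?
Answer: 267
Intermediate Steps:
K = 7 (K = 3 + 4 = 7)
w(Y) = Y
263 - (w(11/(-1)) + K) = 263 - (11/(-1) + 7) = 263 - (11*(-1) + 7) = 263 - (-11 + 7) = 263 - 1*(-4) = 263 + 4 = 267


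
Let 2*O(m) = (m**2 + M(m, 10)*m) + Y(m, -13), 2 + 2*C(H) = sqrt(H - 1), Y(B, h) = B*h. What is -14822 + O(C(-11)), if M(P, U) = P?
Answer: -29635/2 - 17*I*sqrt(3)/2 ≈ -14818.0 - 14.722*I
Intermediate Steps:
C(H) = -1 + sqrt(-1 + H)/2 (C(H) = -1 + sqrt(H - 1)/2 = -1 + sqrt(-1 + H)/2)
O(m) = m**2 - 13*m/2 (O(m) = ((m**2 + m*m) + m*(-13))/2 = ((m**2 + m**2) - 13*m)/2 = (2*m**2 - 13*m)/2 = (-13*m + 2*m**2)/2 = m**2 - 13*m/2)
-14822 + O(C(-11)) = -14822 + (-1 + sqrt(-1 - 11)/2)*(-13 + 2*(-1 + sqrt(-1 - 11)/2))/2 = -14822 + (-1 + sqrt(-12)/2)*(-13 + 2*(-1 + sqrt(-12)/2))/2 = -14822 + (-1 + (2*I*sqrt(3))/2)*(-13 + 2*(-1 + (2*I*sqrt(3))/2))/2 = -14822 + (-1 + I*sqrt(3))*(-13 + 2*(-1 + I*sqrt(3)))/2 = -14822 + (-1 + I*sqrt(3))*(-13 + (-2 + 2*I*sqrt(3)))/2 = -14822 + (-1 + I*sqrt(3))*(-15 + 2*I*sqrt(3))/2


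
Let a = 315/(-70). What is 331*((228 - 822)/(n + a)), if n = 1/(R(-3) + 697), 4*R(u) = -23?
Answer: 1087275420/24877 ≈ 43706.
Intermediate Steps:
a = -9/2 (a = 315*(-1/70) = -9/2 ≈ -4.5000)
R(u) = -23/4 (R(u) = (¼)*(-23) = -23/4)
n = 4/2765 (n = 1/(-23/4 + 697) = 1/(2765/4) = 4/2765 ≈ 0.0014467)
331*((228 - 822)/(n + a)) = 331*((228 - 822)/(4/2765 - 9/2)) = 331*(-594/(-24877/5530)) = 331*(-594*(-5530/24877)) = 331*(3284820/24877) = 1087275420/24877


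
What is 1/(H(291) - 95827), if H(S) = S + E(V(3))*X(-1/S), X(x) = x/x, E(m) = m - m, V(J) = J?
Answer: -1/95536 ≈ -1.0467e-5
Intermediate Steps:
E(m) = 0
X(x) = 1
H(S) = S (H(S) = S + 0*1 = S + 0 = S)
1/(H(291) - 95827) = 1/(291 - 95827) = 1/(-95536) = -1/95536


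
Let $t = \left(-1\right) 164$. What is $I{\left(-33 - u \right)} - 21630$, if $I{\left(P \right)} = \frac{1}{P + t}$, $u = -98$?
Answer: $- \frac{2141371}{99} \approx -21630.0$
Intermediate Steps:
$t = -164$
$I{\left(P \right)} = \frac{1}{-164 + P}$ ($I{\left(P \right)} = \frac{1}{P - 164} = \frac{1}{-164 + P}$)
$I{\left(-33 - u \right)} - 21630 = \frac{1}{-164 - -65} - 21630 = \frac{1}{-164 + \left(-33 + 98\right)} - 21630 = \frac{1}{-164 + 65} - 21630 = \frac{1}{-99} - 21630 = - \frac{1}{99} - 21630 = - \frac{2141371}{99}$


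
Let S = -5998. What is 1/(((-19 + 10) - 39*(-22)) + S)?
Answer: -1/5149 ≈ -0.00019421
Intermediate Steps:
1/(((-19 + 10) - 39*(-22)) + S) = 1/(((-19 + 10) - 39*(-22)) - 5998) = 1/((-9 + 858) - 5998) = 1/(849 - 5998) = 1/(-5149) = -1/5149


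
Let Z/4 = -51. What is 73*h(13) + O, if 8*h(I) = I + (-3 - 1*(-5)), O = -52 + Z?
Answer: -953/8 ≈ -119.13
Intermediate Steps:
Z = -204 (Z = 4*(-51) = -204)
O = -256 (O = -52 - 204 = -256)
h(I) = 1/4 + I/8 (h(I) = (I + (-3 - 1*(-5)))/8 = (I + (-3 + 5))/8 = (I + 2)/8 = (2 + I)/8 = 1/4 + I/8)
73*h(13) + O = 73*(1/4 + (1/8)*13) - 256 = 73*(1/4 + 13/8) - 256 = 73*(15/8) - 256 = 1095/8 - 256 = -953/8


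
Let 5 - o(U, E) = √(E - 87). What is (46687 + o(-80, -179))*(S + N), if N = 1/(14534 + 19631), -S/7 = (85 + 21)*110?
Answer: -130202850484908/34165 + 2788547299*I*√266/34165 ≈ -3.811e+9 + 1.3312e+6*I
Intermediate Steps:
o(U, E) = 5 - √(-87 + E) (o(U, E) = 5 - √(E - 87) = 5 - √(-87 + E))
S = -81620 (S = -7*(85 + 21)*110 = -742*110 = -7*11660 = -81620)
N = 1/34165 ≈ 2.9270e-5
(46687 + o(-80, -179))*(S + N) = (46687 + (5 - √(-87 - 179)))*(-81620 + 1/34165) = (46687 + (5 - √(-266)))*(-2788547299/34165) = (46687 + (5 - I*√266))*(-2788547299/34165) = (46692 - I*√266)*(-2788547299/34165) = -130202850484908/34165 + 2788547299*I*√266/34165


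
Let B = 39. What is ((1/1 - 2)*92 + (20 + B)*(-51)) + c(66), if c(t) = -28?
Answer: -3129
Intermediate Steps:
((1/1 - 2)*92 + (20 + B)*(-51)) + c(66) = ((1/1 - 2)*92 + (20 + 39)*(-51)) - 28 = ((1 - 2)*92 + 59*(-51)) - 28 = (-1*92 - 3009) - 28 = (-92 - 3009) - 28 = -3101 - 28 = -3129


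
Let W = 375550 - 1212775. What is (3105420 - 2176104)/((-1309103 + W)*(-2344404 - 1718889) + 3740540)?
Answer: 232329/2180290819661 ≈ 1.0656e-7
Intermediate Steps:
W = -837225
(3105420 - 2176104)/((-1309103 + W)*(-2344404 - 1718889) + 3740540) = (3105420 - 2176104)/((-1309103 - 837225)*(-2344404 - 1718889) + 3740540) = 929316/(-2146328*(-4063293) + 3740540) = 929316/(8721159538104 + 3740540) = 929316/8721163278644 = 929316*(1/8721163278644) = 232329/2180290819661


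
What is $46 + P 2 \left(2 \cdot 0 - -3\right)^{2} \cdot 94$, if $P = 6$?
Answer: $10198$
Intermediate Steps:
$46 + P 2 \left(2 \cdot 0 - -3\right)^{2} \cdot 94 = 46 + 6 \cdot 2 \left(2 \cdot 0 - -3\right)^{2} \cdot 94 = 46 + 12 \left(0 + 3\right)^{2} \cdot 94 = 46 + 12 \cdot 3^{2} \cdot 94 = 46 + 12 \cdot 9 \cdot 94 = 46 + 108 \cdot 94 = 46 + 10152 = 10198$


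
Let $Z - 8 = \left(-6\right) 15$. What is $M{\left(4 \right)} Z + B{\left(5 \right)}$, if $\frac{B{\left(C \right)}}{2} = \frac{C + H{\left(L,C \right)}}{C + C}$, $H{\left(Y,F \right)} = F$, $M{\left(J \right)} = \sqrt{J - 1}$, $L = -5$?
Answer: $2 - 82 \sqrt{3} \approx -140.03$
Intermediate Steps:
$M{\left(J \right)} = \sqrt{-1 + J}$
$B{\left(C \right)} = 2$ ($B{\left(C \right)} = 2 \frac{C + C}{C + C} = 2 \frac{2 C}{2 C} = 2 \cdot 2 C \frac{1}{2 C} = 2 \cdot 1 = 2$)
$Z = -82$ ($Z = 8 - 90 = -82$)
$M{\left(4 \right)} Z + B{\left(5 \right)} = \sqrt{-1 + 4} \left(-82\right) + 2 = \sqrt{3} \left(-82\right) + 2 = - 82 \sqrt{3} + 2 = 2 - 82 \sqrt{3}$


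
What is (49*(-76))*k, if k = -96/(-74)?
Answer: -178752/37 ≈ -4831.1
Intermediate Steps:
k = 48/37 (k = -96*(-1/74) = 48/37 ≈ 1.2973)
(49*(-76))*k = (49*(-76))*(48/37) = -3724*48/37 = -178752/37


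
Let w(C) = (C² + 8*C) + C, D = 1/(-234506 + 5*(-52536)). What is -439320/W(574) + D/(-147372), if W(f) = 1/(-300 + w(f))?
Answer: -10762316989380395268479/73271295192 ≈ -1.4688e+11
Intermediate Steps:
D = -1/497186 (D = 1/(-234506 - 262680) = 1/(-497186) = -1/497186 ≈ -2.0113e-6)
w(C) = C² + 9*C
W(f) = 1/(-300 + f*(9 + f))
-439320/W(574) + D/(-147372) = -(-131796000 + 252169680*(9 + 574)) - 1/497186/(-147372) = -439320/(1/(-300 + 574*583)) - 1/497186*(-1/147372) = -439320/(1/(-300 + 334642)) + 1/73271295192 = -439320/(1/334342) + 1/73271295192 = -439320/1/334342 + 1/73271295192 = -439320*334342 + 1/73271295192 = -146883127440 + 1/73271295192 = -10762316989380395268479/73271295192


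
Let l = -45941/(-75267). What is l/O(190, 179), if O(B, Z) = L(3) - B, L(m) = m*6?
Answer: -45941/12945924 ≈ -0.0035487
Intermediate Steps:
l = 45941/75267 (l = -45941*(-1/75267) = 45941/75267 ≈ 0.61037)
L(m) = 6*m
O(B, Z) = 18 - B (O(B, Z) = 6*3 - B = 18 - B)
l/O(190, 179) = 45941/(75267*(18 - 1*190)) = 45941/(75267*(18 - 190)) = (45941/75267)/(-172) = (45941/75267)*(-1/172) = -45941/12945924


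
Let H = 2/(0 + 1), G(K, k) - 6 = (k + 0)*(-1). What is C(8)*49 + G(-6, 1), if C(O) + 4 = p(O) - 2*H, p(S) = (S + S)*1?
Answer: 397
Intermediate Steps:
p(S) = 2*S (p(S) = (2*S)*1 = 2*S)
G(K, k) = 6 - k (G(K, k) = 6 + (k + 0)*(-1) = 6 + k*(-1) = 6 - k)
H = 2 (H = 2/1 = 2*1 = 2)
C(O) = -8 + 2*O (C(O) = -4 + (2*O - 2*2) = -4 + (2*O - 4) = -4 + (-4 + 2*O) = -8 + 2*O)
C(8)*49 + G(-6, 1) = (-8 + 2*8)*49 + (6 - 1*1) = (-8 + 16)*49 + (6 - 1) = 8*49 + 5 = 392 + 5 = 397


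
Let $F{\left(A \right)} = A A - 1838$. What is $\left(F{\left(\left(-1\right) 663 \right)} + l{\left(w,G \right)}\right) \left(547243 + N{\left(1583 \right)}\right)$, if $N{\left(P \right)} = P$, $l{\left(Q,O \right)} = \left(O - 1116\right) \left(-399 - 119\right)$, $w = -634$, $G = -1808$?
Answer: $1071507575838$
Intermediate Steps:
$F{\left(A \right)} = -1838 + A^{2}$ ($F{\left(A \right)} = A^{2} - 1838 = -1838 + A^{2}$)
$l{\left(Q,O \right)} = 578088 - 518 O$ ($l{\left(Q,O \right)} = \left(-1116 + O\right) \left(-518\right) = 578088 - 518 O$)
$\left(F{\left(\left(-1\right) 663 \right)} + l{\left(w,G \right)}\right) \left(547243 + N{\left(1583 \right)}\right) = \left(\left(-1838 + \left(\left(-1\right) 663\right)^{2}\right) + \left(578088 - -936544\right)\right) \left(547243 + 1583\right) = \left(\left(-1838 + \left(-663\right)^{2}\right) + \left(578088 + 936544\right)\right) 548826 = \left(\left(-1838 + 439569\right) + 1514632\right) 548826 = \left(437731 + 1514632\right) 548826 = 1952363 \cdot 548826 = 1071507575838$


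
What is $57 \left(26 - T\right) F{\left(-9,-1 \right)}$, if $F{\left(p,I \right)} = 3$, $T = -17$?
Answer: $7353$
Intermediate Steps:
$57 \left(26 - T\right) F{\left(-9,-1 \right)} = 57 \left(26 - -17\right) 3 = 57 \left(26 + 17\right) 3 = 57 \cdot 43 \cdot 3 = 2451 \cdot 3 = 7353$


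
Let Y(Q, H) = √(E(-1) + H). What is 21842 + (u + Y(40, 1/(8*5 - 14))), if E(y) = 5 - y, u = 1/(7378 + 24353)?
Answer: 693068503/31731 + √4082/26 ≈ 21844.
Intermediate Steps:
u = 1/31731 ≈ 3.1515e-5
Y(Q, H) = √(6 + H) (Y(Q, H) = √((5 - 1*(-1)) + H) = √((5 + 1) + H) = √(6 + H))
21842 + (u + Y(40, 1/(8*5 - 14))) = 21842 + (1/31731 + √(6 + 1/(8*5 - 14))) = 21842 + (1/31731 + √(6 + 1/(40 - 14))) = 21842 + (1/31731 + √(6 + 1/26)) = 21842 + (1/31731 + √(157/26)) = 21842 + (1/31731 + √4082/26) = 693068503/31731 + √4082/26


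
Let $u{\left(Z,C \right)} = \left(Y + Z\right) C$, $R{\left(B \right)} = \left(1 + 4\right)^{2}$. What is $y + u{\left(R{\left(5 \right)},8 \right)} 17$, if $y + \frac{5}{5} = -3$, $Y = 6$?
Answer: $4212$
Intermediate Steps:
$R{\left(B \right)} = 25$ ($R{\left(B \right)} = 5^{2} = 25$)
$u{\left(Z,C \right)} = C \left(6 + Z\right)$ ($u{\left(Z,C \right)} = \left(6 + Z\right) C = C \left(6 + Z\right)$)
$y = -4$ ($y = -1 - 3 = -4$)
$y + u{\left(R{\left(5 \right)},8 \right)} 17 = -4 + 8 \left(6 + 25\right) 17 = -4 + 8 \cdot 31 \cdot 17 = -4 + 248 \cdot 17 = -4 + 4216 = 4212$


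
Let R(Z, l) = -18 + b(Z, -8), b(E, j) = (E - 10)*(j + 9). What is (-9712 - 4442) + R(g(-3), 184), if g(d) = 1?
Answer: -14181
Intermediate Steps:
b(E, j) = (-10 + E)*(9 + j)
R(Z, l) = -28 + Z (R(Z, l) = -18 + (-90 - 10*(-8) + 9*Z + Z*(-8)) = -18 + (-90 + 80 + 9*Z - 8*Z) = -18 + (-10 + Z) = -28 + Z)
(-9712 - 4442) + R(g(-3), 184) = (-9712 - 4442) + (-28 + 1) = -14154 - 27 = -14181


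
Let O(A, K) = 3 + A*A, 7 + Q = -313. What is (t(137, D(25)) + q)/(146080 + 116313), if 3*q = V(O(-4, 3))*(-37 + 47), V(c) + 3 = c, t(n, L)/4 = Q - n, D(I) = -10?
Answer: -5324/787179 ≈ -0.0067634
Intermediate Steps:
Q = -320 (Q = -7 - 313 = -320)
t(n, L) = -1280 - 4*n (t(n, L) = 4*(-320 - n) = -1280 - 4*n)
O(A, K) = 3 + A²
V(c) = -3 + c
q = 160/3 (q = ((-3 + (3 + (-4)²))*(-37 + 47))/3 = ((-3 + (3 + 16))*10)/3 = ((-3 + 19)*10)/3 = (16*10)/3 = (⅓)*160 = 160/3 ≈ 53.333)
(t(137, D(25)) + q)/(146080 + 116313) = ((-1280 - 4*137) + 160/3)/(146080 + 116313) = ((-1280 - 548) + 160/3)/262393 = (-1828 + 160/3)*(1/262393) = -5324/3*1/262393 = -5324/787179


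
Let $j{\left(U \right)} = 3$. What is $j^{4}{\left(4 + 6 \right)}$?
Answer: $81$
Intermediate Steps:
$j^{4}{\left(4 + 6 \right)} = 3^{4} = 81$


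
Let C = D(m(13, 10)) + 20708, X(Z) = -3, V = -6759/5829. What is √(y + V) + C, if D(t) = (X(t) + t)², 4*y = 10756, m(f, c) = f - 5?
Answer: 20733 + √10147266982/1943 ≈ 20785.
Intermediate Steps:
V = -2253/1943 (V = -6759*1/5829 = -2253/1943 ≈ -1.1595)
m(f, c) = -5 + f
y = 2689 (y = (¼)*10756 = 2689)
D(t) = (-3 + t)²
C = 20733 (C = (-3 + (-5 + 13))² + 20708 = (-3 + 8)² + 20708 = 5² + 20708 = 25 + 20708 = 20733)
√(y + V) + C = √(2689 - 2253/1943) + 20733 = √(5222474/1943) + 20733 = √10147266982/1943 + 20733 = 20733 + √10147266982/1943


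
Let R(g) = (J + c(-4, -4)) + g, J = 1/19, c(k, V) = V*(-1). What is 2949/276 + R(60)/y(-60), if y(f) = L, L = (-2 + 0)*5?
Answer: 37403/8740 ≈ 4.2795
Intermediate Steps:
L = -10 (L = -2*5 = -10)
c(k, V) = -V
y(f) = -10
J = 1/19 (J = 1*(1/19) = 1/19 ≈ 0.052632)
R(g) = 77/19 + g (R(g) = (1/19 - 1*(-4)) + g = (1/19 + 4) + g = 77/19 + g)
2949/276 + R(60)/y(-60) = 2949/276 + (77/19 + 60)/(-10) = 2949*(1/276) + (1217/19)*(-⅒) = 983/92 - 1217/190 = 37403/8740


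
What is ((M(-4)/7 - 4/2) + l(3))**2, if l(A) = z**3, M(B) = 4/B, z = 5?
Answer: 739600/49 ≈ 15094.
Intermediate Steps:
l(A) = 125 (l(A) = 5**3 = 125)
((M(-4)/7 - 4/2) + l(3))**2 = (((4/(-4))/7 - 4/2) + 125)**2 = (((4*(-1/4))*(1/7) - 4*1/2) + 125)**2 = ((-1*1/7 - 2) + 125)**2 = ((-1/7 - 2) + 125)**2 = (-15/7 + 125)**2 = (860/7)**2 = 739600/49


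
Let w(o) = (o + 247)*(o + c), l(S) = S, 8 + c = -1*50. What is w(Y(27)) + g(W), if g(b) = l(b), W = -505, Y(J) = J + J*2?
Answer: 7039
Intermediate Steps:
Y(J) = 3*J (Y(J) = J + 2*J = 3*J)
c = -58 (c = -8 - 1*50 = -8 - 50 = -58)
g(b) = b
w(o) = (-58 + o)*(247 + o) (w(o) = (o + 247)*(o - 58) = (247 + o)*(-58 + o) = (-58 + o)*(247 + o))
w(Y(27)) + g(W) = (-14326 + (3*27)² + 189*(3*27)) - 505 = (-14326 + 81² + 189*81) - 505 = (-14326 + 6561 + 15309) - 505 = 7544 - 505 = 7039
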